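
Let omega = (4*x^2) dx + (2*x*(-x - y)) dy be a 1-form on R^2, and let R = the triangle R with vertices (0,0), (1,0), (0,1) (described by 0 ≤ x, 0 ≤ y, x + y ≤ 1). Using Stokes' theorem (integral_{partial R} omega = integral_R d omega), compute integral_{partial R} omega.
integral_(partial R) omega = -1

Stokes: integral_partial_R omega = integral_R d omega with d omega = (∂Q/∂x - ∂P/∂y) dx ∧ dy.
  ∂Q/∂x = -4*x - 2*y
  ∂P/∂y = 0
  integrand = ∂Q/∂x - ∂P/∂y = -4*x - 2*y.
Integrating over R: integral_0^1 integral_0^{1-x} (-4*x - 2*y) dy dx = -1.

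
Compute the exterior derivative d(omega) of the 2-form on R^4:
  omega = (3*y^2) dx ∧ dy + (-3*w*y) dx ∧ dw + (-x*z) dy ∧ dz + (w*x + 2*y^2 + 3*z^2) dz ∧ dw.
d(omega) = (3*w) dx ∧ dy ∧ dw + (-z) dx ∧ dy ∧ dz + (w) dx ∧ dz ∧ dw + (4*y) dy ∧ dz ∧ dw

For a 2-form omega = sum_{i<j} g_{ij} dx_i ∧ dx_j, the exterior derivative is
  d(omega) = sum_{i<j} d(g_{ij}) ∧ dx_i ∧ dx_j = sum_{i<j, k} (∂g_{ij}/∂x_k) dx_k ∧ dx_i ∧ dx_j.
Expand each term, using dx_k ∧ dx_i ∧ dx_j = sgn(permutation) dx_{(a)} ∧ dx_{(b)} ∧ dx_{(c)} with (a < b < c) sorted:
  d(-3*w*y) includes (∂/∂y)(-3*w*y) dy = (-3*w) dy, which multiplied by dx ∧ dw gives (3*w) dx ∧ dy ∧ dw
  d(-x*z) includes (∂/∂x)(-x*z) dx = (-z) dx, which multiplied by dy ∧ dz gives (-z) dx ∧ dy ∧ dz
  d(w*x + 2*y^2 + 3*z^2) includes (∂/∂x)(w*x + 2*y^2 + 3*z^2) dx = (w) dx, which multiplied by dz ∧ dw gives (w) dx ∧ dz ∧ dw
  d(w*x + 2*y^2 + 3*z^2) includes (∂/∂y)(w*x + 2*y^2 + 3*z^2) dy = (4*y) dy, which multiplied by dz ∧ dw gives (4*y) dy ∧ dz ∧ dw
Collecting like 3-forms: d(omega) = (3*w) dx ∧ dy ∧ dw + (-z) dx ∧ dy ∧ dz + (w) dx ∧ dz ∧ dw + (4*y) dy ∧ dz ∧ dw.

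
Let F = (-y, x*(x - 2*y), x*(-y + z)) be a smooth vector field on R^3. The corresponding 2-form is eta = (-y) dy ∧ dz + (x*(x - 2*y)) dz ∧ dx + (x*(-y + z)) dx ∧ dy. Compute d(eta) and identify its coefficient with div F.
d(eta) = (-x) dx ∧ dy ∧ dz; div F = -x

For a 2-form in R^3 of the form above, applying d gives a 3-form with coefficient ∂P/∂x + ∂Q/∂y + ∂R/∂z:
  ∂P/∂x = 0
  ∂Q/∂y = -2*x
  ∂R/∂z = x
Sum = -x, which is exactly div F.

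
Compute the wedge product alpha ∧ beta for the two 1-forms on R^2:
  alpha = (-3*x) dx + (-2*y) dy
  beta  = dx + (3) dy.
alpha ∧ beta = (-9*x + 2*y) dx ∧ dy

Distribute the wedge, using dx_i ∧ dx_j = -dx_j ∧ dx_i and dx_i ∧ dx_i = 0. For each pair (i, j) with i < j, the coefficient of dx_i ∧ dx_j in alpha ∧ beta is (alpha_i * beta_j - alpha_j * beta_i). Collecting: alpha ∧ beta = (-9*x + 2*y) dx ∧ dy.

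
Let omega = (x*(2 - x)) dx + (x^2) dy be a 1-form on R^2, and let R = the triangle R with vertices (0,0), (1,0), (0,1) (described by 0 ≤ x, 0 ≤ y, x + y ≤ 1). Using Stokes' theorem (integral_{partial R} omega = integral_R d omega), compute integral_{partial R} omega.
integral_(partial R) omega = 1/3

Stokes: integral_partial_R omega = integral_R d omega with d omega = (∂Q/∂x - ∂P/∂y) dx ∧ dy.
  ∂Q/∂x = 2*x
  ∂P/∂y = 0
  integrand = ∂Q/∂x - ∂P/∂y = 2*x.
Integrating over R: integral_0^1 integral_0^{1-x} (2*x) dy dx = 1/3.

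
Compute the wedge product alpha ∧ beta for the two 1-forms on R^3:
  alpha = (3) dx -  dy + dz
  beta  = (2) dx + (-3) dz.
alpha ∧ beta = (-11) dx ∧ dz + (2) dx ∧ dy + (3) dy ∧ dz

Distribute the wedge, using dx_i ∧ dx_j = -dx_j ∧ dx_i and dx_i ∧ dx_i = 0. For each pair (i, j) with i < j, the coefficient of dx_i ∧ dx_j in alpha ∧ beta is (alpha_i * beta_j - alpha_j * beta_i). Collecting: alpha ∧ beta = (-11) dx ∧ dz + (2) dx ∧ dy + (3) dy ∧ dz.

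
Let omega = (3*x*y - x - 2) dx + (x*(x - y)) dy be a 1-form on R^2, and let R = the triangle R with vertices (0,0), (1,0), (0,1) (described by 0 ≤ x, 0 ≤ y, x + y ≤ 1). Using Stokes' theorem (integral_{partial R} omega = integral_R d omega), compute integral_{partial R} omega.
integral_(partial R) omega = -1/3

Stokes: integral_partial_R omega = integral_R d omega with d omega = (∂Q/∂x - ∂P/∂y) dx ∧ dy.
  ∂Q/∂x = 2*x - y
  ∂P/∂y = 3*x
  integrand = ∂Q/∂x - ∂P/∂y = -x - y.
Integrating over R: integral_0^1 integral_0^{1-x} (-x - y) dy dx = -1/3.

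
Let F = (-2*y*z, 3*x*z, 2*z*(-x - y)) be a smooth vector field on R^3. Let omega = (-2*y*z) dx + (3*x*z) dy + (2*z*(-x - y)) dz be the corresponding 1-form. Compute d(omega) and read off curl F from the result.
d(omega) = (-3*x - 2*z) dy ∧ dz + (-2*y + 2*z) dz ∧ dx + (5*z) dx ∧ dy; curl F = (-3*x - 2*z, -2*y + 2*z, 5*z)

d omega = sum_{i<j} (∂f_j/∂x_i - ∂f_i/∂x_j) dx_i ∧ dx_j. Under the identification (dy ∧ dz, dz ∧ dx, dx ∧ dy) ↔ (e_x, e_y, e_z), the coefficients are exactly the components of curl F. Compute:
  ∂R/∂y - ∂Q/∂z = (-2*z) - (3*x) = -3*x - 2*z
  ∂P/∂z - ∂R/∂x = (-2*y) - (-2*z) = -2*y + 2*z
  ∂Q/∂x - ∂P/∂y = (3*z) - (-2*z) = 5*z.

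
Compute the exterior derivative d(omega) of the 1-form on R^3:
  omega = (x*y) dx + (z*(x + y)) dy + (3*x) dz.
d(omega) = (-x + z) dx ∧ dy + (3) dx ∧ dz + (-x - y) dy ∧ dz

For a 1-form omega = sum_i f_i dx_i, the exterior derivative is
  d(omega) = sum_{i < j} (∂f_j/∂x_i - ∂f_i/∂x_j) dx_i ∧ dx_j.
  coefficient of dx ∧ dy: ∂f_2/∂x - ∂f_1/∂y = ∂(z*(x + y))/∂x - ∂(x*y)/∂y = -x + z
  coefficient of dx ∧ dz: ∂f_3/∂x - ∂f_1/∂z = ∂(3*x)/∂x - ∂(x*y)/∂z = 3
  coefficient of dy ∧ dz: ∂f_3/∂y - ∂f_2/∂z = ∂(3*x)/∂y - ∂(z*(x + y))/∂z = -x - y
Assembling: d(omega) = (-x + z) dx ∧ dy + (3) dx ∧ dz + (-x - y) dy ∧ dz.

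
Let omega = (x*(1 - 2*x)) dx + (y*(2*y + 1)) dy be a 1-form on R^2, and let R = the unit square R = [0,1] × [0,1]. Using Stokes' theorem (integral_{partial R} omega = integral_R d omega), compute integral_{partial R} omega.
integral_(partial R) omega = 0

Stokes: integral_partial_R omega = integral_R d omega with d omega = (∂Q/∂x - ∂P/∂y) dx ∧ dy.
  ∂Q/∂x = 0
  ∂P/∂y = 0
  integrand = ∂Q/∂x - ∂P/∂y = 0.
Integrating over R: integral_0^1 integral_0^1 (0) dx dy = 0.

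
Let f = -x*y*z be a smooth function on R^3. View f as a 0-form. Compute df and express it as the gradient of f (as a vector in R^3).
df = (-y*z) dx + (-x*z) dy + (-x*y) dz; grad f = (-y*z, -x*z, -x*y)

For a 0-form f, d f = (∂f/∂x) dx + (∂f/∂y) dy + (∂f/∂z) dz. The components of the vector representation are exactly the entries of grad f in Cartesian coordinates:
  ∂f/∂x = -y*z
  ∂f/∂y = -x*z
  ∂f/∂z = -x*y.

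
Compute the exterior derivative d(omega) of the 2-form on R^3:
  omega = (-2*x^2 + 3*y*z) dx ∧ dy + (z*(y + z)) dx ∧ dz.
d(omega) = (3*y - z) dx ∧ dy ∧ dz

For a 2-form omega = sum_{i<j} g_{ij} dx_i ∧ dx_j, the exterior derivative is
  d(omega) = sum_{i<j} d(g_{ij}) ∧ dx_i ∧ dx_j = sum_{i<j, k} (∂g_{ij}/∂x_k) dx_k ∧ dx_i ∧ dx_j.
Expand each term, using dx_k ∧ dx_i ∧ dx_j = sgn(permutation) dx_{(a)} ∧ dx_{(b)} ∧ dx_{(c)} with (a < b < c) sorted:
  d(-2*x^2 + 3*y*z) includes (∂/∂z)(-2*x^2 + 3*y*z) dz = (3*y) dz, which multiplied by dx ∧ dy gives (3*y) dx ∧ dy ∧ dz
  d(z*(y + z)) includes (∂/∂y)(z*(y + z)) dy = (z) dy, which multiplied by dx ∧ dz gives (-z) dx ∧ dy ∧ dz
Collecting like 3-forms: d(omega) = (3*y - z) dx ∧ dy ∧ dz.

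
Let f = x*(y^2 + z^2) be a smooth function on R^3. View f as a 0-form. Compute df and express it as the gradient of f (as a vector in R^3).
df = (y^2 + z^2) dx + (2*x*y) dy + (2*x*z) dz; grad f = (y^2 + z^2, 2*x*y, 2*x*z)

For a 0-form f, d f = (∂f/∂x) dx + (∂f/∂y) dy + (∂f/∂z) dz. The components of the vector representation are exactly the entries of grad f in Cartesian coordinates:
  ∂f/∂x = y^2 + z^2
  ∂f/∂y = 2*x*y
  ∂f/∂z = 2*x*z.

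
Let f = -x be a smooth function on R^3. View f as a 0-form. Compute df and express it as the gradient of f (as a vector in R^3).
df = (-1) dx + (0) dy + (0) dz; grad f = (-1, 0, 0)

For a 0-form f, d f = (∂f/∂x) dx + (∂f/∂y) dy + (∂f/∂z) dz. The components of the vector representation are exactly the entries of grad f in Cartesian coordinates:
  ∂f/∂x = -1
  ∂f/∂y = 0
  ∂f/∂z = 0.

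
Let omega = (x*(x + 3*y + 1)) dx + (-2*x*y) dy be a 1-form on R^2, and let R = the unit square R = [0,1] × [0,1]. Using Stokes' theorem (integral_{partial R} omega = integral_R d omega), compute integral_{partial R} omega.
integral_(partial R) omega = -5/2

Stokes: integral_partial_R omega = integral_R d omega with d omega = (∂Q/∂x - ∂P/∂y) dx ∧ dy.
  ∂Q/∂x = -2*y
  ∂P/∂y = 3*x
  integrand = ∂Q/∂x - ∂P/∂y = -3*x - 2*y.
Integrating over R: integral_0^1 integral_0^1 (-3*x - 2*y) dx dy = -5/2.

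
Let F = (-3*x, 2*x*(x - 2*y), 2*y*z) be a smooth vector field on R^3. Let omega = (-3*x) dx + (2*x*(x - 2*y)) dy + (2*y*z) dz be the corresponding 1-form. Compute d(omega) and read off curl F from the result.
d(omega) = (2*z) dy ∧ dz + (0) dz ∧ dx + (4*x - 4*y) dx ∧ dy; curl F = (2*z, 0, 4*x - 4*y)

d omega = sum_{i<j} (∂f_j/∂x_i - ∂f_i/∂x_j) dx_i ∧ dx_j. Under the identification (dy ∧ dz, dz ∧ dx, dx ∧ dy) ↔ (e_x, e_y, e_z), the coefficients are exactly the components of curl F. Compute:
  ∂R/∂y - ∂Q/∂z = (2*z) - (0) = 2*z
  ∂P/∂z - ∂R/∂x = (0) - (0) = 0
  ∂Q/∂x - ∂P/∂y = (4*x - 4*y) - (0) = 4*x - 4*y.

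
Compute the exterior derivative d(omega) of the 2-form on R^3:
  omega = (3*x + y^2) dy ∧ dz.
d(omega) = (3) dx ∧ dy ∧ dz

For a 2-form omega = sum_{i<j} g_{ij} dx_i ∧ dx_j, the exterior derivative is
  d(omega) = sum_{i<j} d(g_{ij}) ∧ dx_i ∧ dx_j = sum_{i<j, k} (∂g_{ij}/∂x_k) dx_k ∧ dx_i ∧ dx_j.
Expand each term, using dx_k ∧ dx_i ∧ dx_j = sgn(permutation) dx_{(a)} ∧ dx_{(b)} ∧ dx_{(c)} with (a < b < c) sorted:
  d(3*x + y^2) includes (∂/∂x)(3*x + y^2) dx = (3) dx, which multiplied by dy ∧ dz gives (3) dx ∧ dy ∧ dz
Collecting like 3-forms: d(omega) = (3) dx ∧ dy ∧ dz.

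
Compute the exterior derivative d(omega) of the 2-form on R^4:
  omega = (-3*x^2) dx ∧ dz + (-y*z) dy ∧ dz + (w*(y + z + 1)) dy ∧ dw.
d(omega) = (-w) dy ∧ dz ∧ dw

For a 2-form omega = sum_{i<j} g_{ij} dx_i ∧ dx_j, the exterior derivative is
  d(omega) = sum_{i<j} d(g_{ij}) ∧ dx_i ∧ dx_j = sum_{i<j, k} (∂g_{ij}/∂x_k) dx_k ∧ dx_i ∧ dx_j.
Expand each term, using dx_k ∧ dx_i ∧ dx_j = sgn(permutation) dx_{(a)} ∧ dx_{(b)} ∧ dx_{(c)} with (a < b < c) sorted:
  d(w*(y + z + 1)) includes (∂/∂z)(w*(y + z + 1)) dz = (w) dz, which multiplied by dy ∧ dw gives (-w) dy ∧ dz ∧ dw
Collecting like 3-forms: d(omega) = (-w) dy ∧ dz ∧ dw.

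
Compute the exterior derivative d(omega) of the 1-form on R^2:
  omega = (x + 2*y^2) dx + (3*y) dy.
d(omega) = (-4*y) dx ∧ dy

For a 1-form omega = sum_i f_i dx_i, the exterior derivative is
  d(omega) = sum_{i < j} (∂f_j/∂x_i - ∂f_i/∂x_j) dx_i ∧ dx_j.
  coefficient of dx ∧ dy: ∂f_2/∂x - ∂f_1/∂y = ∂(3*y)/∂x - ∂(x + 2*y^2)/∂y = -4*y
Assembling: d(omega) = (-4*y) dx ∧ dy.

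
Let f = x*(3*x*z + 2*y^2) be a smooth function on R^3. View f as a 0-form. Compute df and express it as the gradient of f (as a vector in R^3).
df = (6*x*z + 2*y^2) dx + (4*x*y) dy + (3*x^2) dz; grad f = (6*x*z + 2*y^2, 4*x*y, 3*x^2)

For a 0-form f, d f = (∂f/∂x) dx + (∂f/∂y) dy + (∂f/∂z) dz. The components of the vector representation are exactly the entries of grad f in Cartesian coordinates:
  ∂f/∂x = 6*x*z + 2*y^2
  ∂f/∂y = 4*x*y
  ∂f/∂z = 3*x^2.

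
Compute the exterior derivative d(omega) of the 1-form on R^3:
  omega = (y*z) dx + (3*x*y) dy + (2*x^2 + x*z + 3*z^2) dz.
d(omega) = (3*y - z) dx ∧ dy + (4*x - y + z) dx ∧ dz

For a 1-form omega = sum_i f_i dx_i, the exterior derivative is
  d(omega) = sum_{i < j} (∂f_j/∂x_i - ∂f_i/∂x_j) dx_i ∧ dx_j.
  coefficient of dx ∧ dy: ∂f_2/∂x - ∂f_1/∂y = ∂(3*x*y)/∂x - ∂(y*z)/∂y = 3*y - z
  coefficient of dx ∧ dz: ∂f_3/∂x - ∂f_1/∂z = ∂(2*x^2 + x*z + 3*z^2)/∂x - ∂(y*z)/∂z = 4*x - y + z
Assembling: d(omega) = (3*y - z) dx ∧ dy + (4*x - y + z) dx ∧ dz.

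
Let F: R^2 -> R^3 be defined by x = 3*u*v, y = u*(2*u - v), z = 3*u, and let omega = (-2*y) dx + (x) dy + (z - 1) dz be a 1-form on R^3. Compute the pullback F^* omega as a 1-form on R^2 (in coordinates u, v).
F^* omega = (3*u*v^2 + 9*u - 3) du + (3*u^2*(-4*u + v)) dv

Using F^*(f dg) = (f ∘ F) d(g ∘ F), substitute each coordinate x_i by F_i(u, v) in f_i, and replace dx_i by d F_i = (∂F_i/∂u) du + (∂F_i/∂v) dv.
  For the x component: f_1(F) = 2*u*(-2*u + v); d F_1 = (3*v) du + (3*u) dv
  For the y component: f_2(F) = 3*u*v; d F_2 = (4*u - v) du + (-u) dv
  For the z component: f_3(F) = 3*u - 1; d F_3 = (3) du + (0) dv
Combining and collecting du, dv coefficients:
  coeff of du: 3*u*v^2 + 9*u - 3
  coeff of dv: 3*u^2*(-4*u + v)
F^* omega = (3*u*v^2 + 9*u - 3) du + (3*u^2*(-4*u + v)) dv.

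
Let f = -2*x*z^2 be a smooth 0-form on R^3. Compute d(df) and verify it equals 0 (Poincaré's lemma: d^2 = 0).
d(df) = 0

Step 1: df = sum_i (∂f/∂x_i) dx_i = (-2*z^2) dx + (0) dy + (-4*x*z) dz.
Step 2: Apply d again. Using the 1-form formula, the coefficient of dx ∧ dy in d(df) is ∂^2 f/∂x ∂y - ∂^2 f/∂y ∂x = (0) - (0) = 0 (equality of mixed partials for smooth f).
Similarly for dx ∧ dz and dy ∧ dz — all coefficients vanish. So d(df) = 0.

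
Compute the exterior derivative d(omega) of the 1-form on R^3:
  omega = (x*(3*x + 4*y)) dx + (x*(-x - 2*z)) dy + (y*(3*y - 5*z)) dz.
d(omega) = (-6*x - 2*z) dx ∧ dy + (2*x + 6*y - 5*z) dy ∧ dz

For a 1-form omega = sum_i f_i dx_i, the exterior derivative is
  d(omega) = sum_{i < j} (∂f_j/∂x_i - ∂f_i/∂x_j) dx_i ∧ dx_j.
  coefficient of dx ∧ dy: ∂f_2/∂x - ∂f_1/∂y = ∂(x*(-x - 2*z))/∂x - ∂(x*(3*x + 4*y))/∂y = -6*x - 2*z
  coefficient of dy ∧ dz: ∂f_3/∂y - ∂f_2/∂z = ∂(y*(3*y - 5*z))/∂y - ∂(x*(-x - 2*z))/∂z = 2*x + 6*y - 5*z
Assembling: d(omega) = (-6*x - 2*z) dx ∧ dy + (2*x + 6*y - 5*z) dy ∧ dz.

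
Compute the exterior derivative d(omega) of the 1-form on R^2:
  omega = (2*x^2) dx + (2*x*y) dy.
d(omega) = (2*y) dx ∧ dy

For a 1-form omega = sum_i f_i dx_i, the exterior derivative is
  d(omega) = sum_{i < j} (∂f_j/∂x_i - ∂f_i/∂x_j) dx_i ∧ dx_j.
  coefficient of dx ∧ dy: ∂f_2/∂x - ∂f_1/∂y = ∂(2*x*y)/∂x - ∂(2*x^2)/∂y = 2*y
Assembling: d(omega) = (2*y) dx ∧ dy.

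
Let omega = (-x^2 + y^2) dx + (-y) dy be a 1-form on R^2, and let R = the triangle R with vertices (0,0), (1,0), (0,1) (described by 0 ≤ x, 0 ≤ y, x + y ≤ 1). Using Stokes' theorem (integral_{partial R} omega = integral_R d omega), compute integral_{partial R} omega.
integral_(partial R) omega = -1/3

Stokes: integral_partial_R omega = integral_R d omega with d omega = (∂Q/∂x - ∂P/∂y) dx ∧ dy.
  ∂Q/∂x = 0
  ∂P/∂y = 2*y
  integrand = ∂Q/∂x - ∂P/∂y = -2*y.
Integrating over R: integral_0^1 integral_0^{1-x} (-2*y) dy dx = -1/3.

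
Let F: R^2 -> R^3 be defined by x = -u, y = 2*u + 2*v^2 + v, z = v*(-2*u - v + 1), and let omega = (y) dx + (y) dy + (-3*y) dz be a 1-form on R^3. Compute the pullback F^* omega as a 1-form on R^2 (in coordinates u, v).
F^* omega = (12*u*v + 2*u + 12*v^3 + 8*v^2 + v) du + (12*u^2 + 12*u*v^2 + 26*u*v - 4*u + 20*v^3 + 6*v^2 - 2*v) dv

Using F^*(f dg) = (f ∘ F) d(g ∘ F), substitute each coordinate x_i by F_i(u, v) in f_i, and replace dx_i by d F_i = (∂F_i/∂u) du + (∂F_i/∂v) dv.
  For the x component: f_1(F) = 2*u + 2*v^2 + v; d F_1 = (-1) du + (0) dv
  For the y component: f_2(F) = 2*u + 2*v^2 + v; d F_2 = (2) du + (4*v + 1) dv
  For the z component: f_3(F) = -6*u - 6*v^2 - 3*v; d F_3 = (-2*v) du + (-2*u - 2*v + 1) dv
Combining and collecting du, dv coefficients:
  coeff of du: 12*u*v + 2*u + 12*v^3 + 8*v^2 + v
  coeff of dv: 12*u^2 + 12*u*v^2 + 26*u*v - 4*u + 20*v^3 + 6*v^2 - 2*v
F^* omega = (12*u*v + 2*u + 12*v^3 + 8*v^2 + v) du + (12*u^2 + 12*u*v^2 + 26*u*v - 4*u + 20*v^3 + 6*v^2 - 2*v) dv.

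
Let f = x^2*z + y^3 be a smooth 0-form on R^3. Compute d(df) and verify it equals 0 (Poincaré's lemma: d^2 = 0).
d(df) = 0

Step 1: df = sum_i (∂f/∂x_i) dx_i = (2*x*z) dx + (3*y^2) dy + (x^2) dz.
Step 2: Apply d again. Using the 1-form formula, the coefficient of dx ∧ dy in d(df) is ∂^2 f/∂x ∂y - ∂^2 f/∂y ∂x = (0) - (0) = 0 (equality of mixed partials for smooth f).
Similarly for dx ∧ dz and dy ∧ dz — all coefficients vanish. So d(df) = 0.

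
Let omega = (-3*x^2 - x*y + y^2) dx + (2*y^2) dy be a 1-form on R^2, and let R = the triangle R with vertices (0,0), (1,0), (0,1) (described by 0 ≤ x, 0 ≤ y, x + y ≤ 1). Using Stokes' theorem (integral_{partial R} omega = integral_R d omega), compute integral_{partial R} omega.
integral_(partial R) omega = -1/6

Stokes: integral_partial_R omega = integral_R d omega with d omega = (∂Q/∂x - ∂P/∂y) dx ∧ dy.
  ∂Q/∂x = 0
  ∂P/∂y = -x + 2*y
  integrand = ∂Q/∂x - ∂P/∂y = x - 2*y.
Integrating over R: integral_0^1 integral_0^{1-x} (x - 2*y) dy dx = -1/6.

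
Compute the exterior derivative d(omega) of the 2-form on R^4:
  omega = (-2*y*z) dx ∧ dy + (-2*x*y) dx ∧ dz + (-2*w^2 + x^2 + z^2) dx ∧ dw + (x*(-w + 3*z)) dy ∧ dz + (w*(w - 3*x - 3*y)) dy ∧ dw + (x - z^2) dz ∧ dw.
d(omega) = (-w + 2*x - 2*y + 3*z) dx ∧ dy ∧ dz + (1 - 2*z) dx ∧ dz ∧ dw + (-x) dy ∧ dz ∧ dw + (-3*w) dx ∧ dy ∧ dw

For a 2-form omega = sum_{i<j} g_{ij} dx_i ∧ dx_j, the exterior derivative is
  d(omega) = sum_{i<j} d(g_{ij}) ∧ dx_i ∧ dx_j = sum_{i<j, k} (∂g_{ij}/∂x_k) dx_k ∧ dx_i ∧ dx_j.
Expand each term, using dx_k ∧ dx_i ∧ dx_j = sgn(permutation) dx_{(a)} ∧ dx_{(b)} ∧ dx_{(c)} with (a < b < c) sorted:
  d(-2*y*z) includes (∂/∂z)(-2*y*z) dz = (-2*y) dz, which multiplied by dx ∧ dy gives (-2*y) dx ∧ dy ∧ dz
  d(-2*x*y) includes (∂/∂y)(-2*x*y) dy = (-2*x) dy, which multiplied by dx ∧ dz gives (2*x) dx ∧ dy ∧ dz
  d(-2*w^2 + x^2 + z^2) includes (∂/∂z)(-2*w^2 + x^2 + z^2) dz = (2*z) dz, which multiplied by dx ∧ dw gives (-2*z) dx ∧ dz ∧ dw
  d(x*(-w + 3*z)) includes (∂/∂x)(x*(-w + 3*z)) dx = (-w + 3*z) dx, which multiplied by dy ∧ dz gives (-w + 3*z) dx ∧ dy ∧ dz
  d(x*(-w + 3*z)) includes (∂/∂w)(x*(-w + 3*z)) dw = (-x) dw, which multiplied by dy ∧ dz gives (-x) dy ∧ dz ∧ dw
  d(w*(w - 3*x - 3*y)) includes (∂/∂x)(w*(w - 3*x - 3*y)) dx = (-3*w) dx, which multiplied by dy ∧ dw gives (-3*w) dx ∧ dy ∧ dw
  d(x - z^2) includes (∂/∂x)(x - z^2) dx = (1) dx, which multiplied by dz ∧ dw gives (1) dx ∧ dz ∧ dw
Collecting like 3-forms: d(omega) = (-w + 2*x - 2*y + 3*z) dx ∧ dy ∧ dz + (1 - 2*z) dx ∧ dz ∧ dw + (-x) dy ∧ dz ∧ dw + (-3*w) dx ∧ dy ∧ dw.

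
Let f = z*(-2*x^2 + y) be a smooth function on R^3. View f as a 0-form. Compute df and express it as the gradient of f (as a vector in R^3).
df = (-4*x*z) dx + (z) dy + (-2*x^2 + y) dz; grad f = (-4*x*z, z, -2*x^2 + y)

For a 0-form f, d f = (∂f/∂x) dx + (∂f/∂y) dy + (∂f/∂z) dz. The components of the vector representation are exactly the entries of grad f in Cartesian coordinates:
  ∂f/∂x = -4*x*z
  ∂f/∂y = z
  ∂f/∂z = -2*x^2 + y.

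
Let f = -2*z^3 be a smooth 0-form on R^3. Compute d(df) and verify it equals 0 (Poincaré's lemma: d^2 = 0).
d(df) = 0

Step 1: df = sum_i (∂f/∂x_i) dx_i = (0) dx + (0) dy + (-6*z^2) dz.
Step 2: Apply d again. Using the 1-form formula, the coefficient of dx ∧ dy in d(df) is ∂^2 f/∂x ∂y - ∂^2 f/∂y ∂x = (0) - (0) = 0 (equality of mixed partials for smooth f).
Similarly for dx ∧ dz and dy ∧ dz — all coefficients vanish. So d(df) = 0.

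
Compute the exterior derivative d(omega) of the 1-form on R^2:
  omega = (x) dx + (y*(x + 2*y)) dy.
d(omega) = (y) dx ∧ dy

For a 1-form omega = sum_i f_i dx_i, the exterior derivative is
  d(omega) = sum_{i < j} (∂f_j/∂x_i - ∂f_i/∂x_j) dx_i ∧ dx_j.
  coefficient of dx ∧ dy: ∂f_2/∂x - ∂f_1/∂y = ∂(y*(x + 2*y))/∂x - ∂(x)/∂y = y
Assembling: d(omega) = (y) dx ∧ dy.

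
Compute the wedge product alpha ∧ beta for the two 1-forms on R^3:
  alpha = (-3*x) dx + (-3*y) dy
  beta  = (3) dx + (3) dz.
alpha ∧ beta = (-9*x) dx ∧ dz + (9*y) dx ∧ dy + (-9*y) dy ∧ dz

Distribute the wedge, using dx_i ∧ dx_j = -dx_j ∧ dx_i and dx_i ∧ dx_i = 0. For each pair (i, j) with i < j, the coefficient of dx_i ∧ dx_j in alpha ∧ beta is (alpha_i * beta_j - alpha_j * beta_i). Collecting: alpha ∧ beta = (-9*x) dx ∧ dz + (9*y) dx ∧ dy + (-9*y) dy ∧ dz.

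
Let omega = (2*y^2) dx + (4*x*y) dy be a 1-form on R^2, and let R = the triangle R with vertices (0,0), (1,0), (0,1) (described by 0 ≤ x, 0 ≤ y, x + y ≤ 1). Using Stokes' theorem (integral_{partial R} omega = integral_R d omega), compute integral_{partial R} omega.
integral_(partial R) omega = 0

Stokes: integral_partial_R omega = integral_R d omega with d omega = (∂Q/∂x - ∂P/∂y) dx ∧ dy.
  ∂Q/∂x = 4*y
  ∂P/∂y = 4*y
  integrand = ∂Q/∂x - ∂P/∂y = 0.
Integrating over R: integral_0^1 integral_0^{1-x} (0) dy dx = 0.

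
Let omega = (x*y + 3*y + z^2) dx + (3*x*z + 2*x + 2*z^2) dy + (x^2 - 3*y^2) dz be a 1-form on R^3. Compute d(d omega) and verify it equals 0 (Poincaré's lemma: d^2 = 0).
d(d omega) = 0

Step 1: d omega = sum_{i<j} (∂f_j/∂x_i - ∂f_i/∂x_j) dx_i ∧ dx_j:
  coeff of dx ∧ dy: -x + 3*z - 1
  coeff of dx ∧ dz: 2*x - 2*z
  coeff of dy ∧ dz: -3*x - 6*y - 4*z
Step 2: Apply d again to each 2-form coefficient. The only possible 3-form in R^3 is dx ∧ dy ∧ dz, with coefficient
  ∂(coeff of dy∧dz)/∂x - ∂(coeff of dx∧dz)/∂y + ∂(coeff of dx∧dy)/∂z
  = ∂/∂x (-3*x - 6*y - 4*z) - ∂/∂y (2*x - 2*z) + ∂/∂z (-x + 3*z - 1).
Each of these terms simplifies to sums of mixed partials that cancel in pairs. The result is 0 (by equality of mixed partials for smooth functions — Schwarz / Clairaut).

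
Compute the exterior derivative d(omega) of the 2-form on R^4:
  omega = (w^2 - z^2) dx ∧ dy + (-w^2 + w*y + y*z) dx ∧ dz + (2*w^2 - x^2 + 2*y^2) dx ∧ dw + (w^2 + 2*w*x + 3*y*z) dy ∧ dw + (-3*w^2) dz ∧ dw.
d(omega) = (-w - 3*z) dx ∧ dy ∧ dz + (4*w - 4*y) dx ∧ dy ∧ dw + (-2*w + y) dx ∧ dz ∧ dw + (-3*y) dy ∧ dz ∧ dw

For a 2-form omega = sum_{i<j} g_{ij} dx_i ∧ dx_j, the exterior derivative is
  d(omega) = sum_{i<j} d(g_{ij}) ∧ dx_i ∧ dx_j = sum_{i<j, k} (∂g_{ij}/∂x_k) dx_k ∧ dx_i ∧ dx_j.
Expand each term, using dx_k ∧ dx_i ∧ dx_j = sgn(permutation) dx_{(a)} ∧ dx_{(b)} ∧ dx_{(c)} with (a < b < c) sorted:
  d(w^2 - z^2) includes (∂/∂z)(w^2 - z^2) dz = (-2*z) dz, which multiplied by dx ∧ dy gives (-2*z) dx ∧ dy ∧ dz
  d(w^2 - z^2) includes (∂/∂w)(w^2 - z^2) dw = (2*w) dw, which multiplied by dx ∧ dy gives (2*w) dx ∧ dy ∧ dw
  d(-w^2 + w*y + y*z) includes (∂/∂y)(-w^2 + w*y + y*z) dy = (w + z) dy, which multiplied by dx ∧ dz gives (-w - z) dx ∧ dy ∧ dz
  d(-w^2 + w*y + y*z) includes (∂/∂w)(-w^2 + w*y + y*z) dw = (-2*w + y) dw, which multiplied by dx ∧ dz gives (-2*w + y) dx ∧ dz ∧ dw
  d(2*w^2 - x^2 + 2*y^2) includes (∂/∂y)(2*w^2 - x^2 + 2*y^2) dy = (4*y) dy, which multiplied by dx ∧ dw gives (-4*y) dx ∧ dy ∧ dw
  d(w^2 + 2*w*x + 3*y*z) includes (∂/∂x)(w^2 + 2*w*x + 3*y*z) dx = (2*w) dx, which multiplied by dy ∧ dw gives (2*w) dx ∧ dy ∧ dw
  d(w^2 + 2*w*x + 3*y*z) includes (∂/∂z)(w^2 + 2*w*x + 3*y*z) dz = (3*y) dz, which multiplied by dy ∧ dw gives (-3*y) dy ∧ dz ∧ dw
Collecting like 3-forms: d(omega) = (-w - 3*z) dx ∧ dy ∧ dz + (4*w - 4*y) dx ∧ dy ∧ dw + (-2*w + y) dx ∧ dz ∧ dw + (-3*y) dy ∧ dz ∧ dw.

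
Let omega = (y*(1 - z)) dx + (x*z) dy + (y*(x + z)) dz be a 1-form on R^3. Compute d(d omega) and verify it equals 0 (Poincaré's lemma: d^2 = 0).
d(d omega) = 0

Step 1: d omega = sum_{i<j} (∂f_j/∂x_i - ∂f_i/∂x_j) dx_i ∧ dx_j:
  coeff of dx ∧ dy: 2*z - 1
  coeff of dx ∧ dz: 2*y
  coeff of dy ∧ dz: z
Step 2: Apply d again to each 2-form coefficient. The only possible 3-form in R^3 is dx ∧ dy ∧ dz, with coefficient
  ∂(coeff of dy∧dz)/∂x - ∂(coeff of dx∧dz)/∂y + ∂(coeff of dx∧dy)/∂z
  = ∂/∂x (z) - ∂/∂y (2*y) + ∂/∂z (2*z - 1).
Each of these terms simplifies to sums of mixed partials that cancel in pairs. The result is 0 (by equality of mixed partials for smooth functions — Schwarz / Clairaut).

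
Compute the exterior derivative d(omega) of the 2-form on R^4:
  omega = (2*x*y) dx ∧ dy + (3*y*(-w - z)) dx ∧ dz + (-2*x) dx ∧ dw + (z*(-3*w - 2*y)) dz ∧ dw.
d(omega) = (3*w + 3*z) dx ∧ dy ∧ dz + (-3*y) dx ∧ dz ∧ dw + (-2*z) dy ∧ dz ∧ dw

For a 2-form omega = sum_{i<j} g_{ij} dx_i ∧ dx_j, the exterior derivative is
  d(omega) = sum_{i<j} d(g_{ij}) ∧ dx_i ∧ dx_j = sum_{i<j, k} (∂g_{ij}/∂x_k) dx_k ∧ dx_i ∧ dx_j.
Expand each term, using dx_k ∧ dx_i ∧ dx_j = sgn(permutation) dx_{(a)} ∧ dx_{(b)} ∧ dx_{(c)} with (a < b < c) sorted:
  d(3*y*(-w - z)) includes (∂/∂y)(3*y*(-w - z)) dy = (-3*w - 3*z) dy, which multiplied by dx ∧ dz gives (3*w + 3*z) dx ∧ dy ∧ dz
  d(3*y*(-w - z)) includes (∂/∂w)(3*y*(-w - z)) dw = (-3*y) dw, which multiplied by dx ∧ dz gives (-3*y) dx ∧ dz ∧ dw
  d(z*(-3*w - 2*y)) includes (∂/∂y)(z*(-3*w - 2*y)) dy = (-2*z) dy, which multiplied by dz ∧ dw gives (-2*z) dy ∧ dz ∧ dw
Collecting like 3-forms: d(omega) = (3*w + 3*z) dx ∧ dy ∧ dz + (-3*y) dx ∧ dz ∧ dw + (-2*z) dy ∧ dz ∧ dw.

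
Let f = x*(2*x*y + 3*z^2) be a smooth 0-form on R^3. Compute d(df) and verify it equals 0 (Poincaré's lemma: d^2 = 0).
d(df) = 0

Step 1: df = sum_i (∂f/∂x_i) dx_i = (4*x*y + 3*z^2) dx + (2*x^2) dy + (6*x*z) dz.
Step 2: Apply d again. Using the 1-form formula, the coefficient of dx ∧ dy in d(df) is ∂^2 f/∂x ∂y - ∂^2 f/∂y ∂x = (4*x) - (4*x) = 0 (equality of mixed partials for smooth f).
Similarly for dx ∧ dz and dy ∧ dz — all coefficients vanish. So d(df) = 0.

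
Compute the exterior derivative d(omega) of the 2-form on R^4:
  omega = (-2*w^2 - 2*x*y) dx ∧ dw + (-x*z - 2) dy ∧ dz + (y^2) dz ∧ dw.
d(omega) = (2*x) dx ∧ dy ∧ dw + (-z) dx ∧ dy ∧ dz + (2*y) dy ∧ dz ∧ dw

For a 2-form omega = sum_{i<j} g_{ij} dx_i ∧ dx_j, the exterior derivative is
  d(omega) = sum_{i<j} d(g_{ij}) ∧ dx_i ∧ dx_j = sum_{i<j, k} (∂g_{ij}/∂x_k) dx_k ∧ dx_i ∧ dx_j.
Expand each term, using dx_k ∧ dx_i ∧ dx_j = sgn(permutation) dx_{(a)} ∧ dx_{(b)} ∧ dx_{(c)} with (a < b < c) sorted:
  d(-2*w^2 - 2*x*y) includes (∂/∂y)(-2*w^2 - 2*x*y) dy = (-2*x) dy, which multiplied by dx ∧ dw gives (2*x) dx ∧ dy ∧ dw
  d(-x*z - 2) includes (∂/∂x)(-x*z - 2) dx = (-z) dx, which multiplied by dy ∧ dz gives (-z) dx ∧ dy ∧ dz
  d(y^2) includes (∂/∂y)(y^2) dy = (2*y) dy, which multiplied by dz ∧ dw gives (2*y) dy ∧ dz ∧ dw
Collecting like 3-forms: d(omega) = (2*x) dx ∧ dy ∧ dw + (-z) dx ∧ dy ∧ dz + (2*y) dy ∧ dz ∧ dw.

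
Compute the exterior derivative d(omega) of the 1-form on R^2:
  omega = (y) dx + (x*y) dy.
d(omega) = (y - 1) dx ∧ dy

For a 1-form omega = sum_i f_i dx_i, the exterior derivative is
  d(omega) = sum_{i < j} (∂f_j/∂x_i - ∂f_i/∂x_j) dx_i ∧ dx_j.
  coefficient of dx ∧ dy: ∂f_2/∂x - ∂f_1/∂y = ∂(x*y)/∂x - ∂(y)/∂y = y - 1
Assembling: d(omega) = (y - 1) dx ∧ dy.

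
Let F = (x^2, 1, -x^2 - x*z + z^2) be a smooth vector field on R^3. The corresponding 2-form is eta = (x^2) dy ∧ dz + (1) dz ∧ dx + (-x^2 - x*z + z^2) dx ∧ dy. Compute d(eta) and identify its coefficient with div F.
d(eta) = (x + 2*z) dx ∧ dy ∧ dz; div F = x + 2*z

For a 2-form in R^3 of the form above, applying d gives a 3-form with coefficient ∂P/∂x + ∂Q/∂y + ∂R/∂z:
  ∂P/∂x = 2*x
  ∂Q/∂y = 0
  ∂R/∂z = -x + 2*z
Sum = x + 2*z, which is exactly div F.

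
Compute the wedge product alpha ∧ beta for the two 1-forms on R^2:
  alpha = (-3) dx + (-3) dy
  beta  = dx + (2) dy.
alpha ∧ beta = (-3) dx ∧ dy

Distribute the wedge, using dx_i ∧ dx_j = -dx_j ∧ dx_i and dx_i ∧ dx_i = 0. For each pair (i, j) with i < j, the coefficient of dx_i ∧ dx_j in alpha ∧ beta is (alpha_i * beta_j - alpha_j * beta_i). Collecting: alpha ∧ beta = (-3) dx ∧ dy.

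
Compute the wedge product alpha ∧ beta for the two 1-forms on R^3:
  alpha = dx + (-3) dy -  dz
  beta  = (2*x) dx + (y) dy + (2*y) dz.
alpha ∧ beta = (6*x + y) dx ∧ dy + (2*x + 2*y) dx ∧ dz + (-5*y) dy ∧ dz

Distribute the wedge, using dx_i ∧ dx_j = -dx_j ∧ dx_i and dx_i ∧ dx_i = 0. For each pair (i, j) with i < j, the coefficient of dx_i ∧ dx_j in alpha ∧ beta is (alpha_i * beta_j - alpha_j * beta_i). Collecting: alpha ∧ beta = (6*x + y) dx ∧ dy + (2*x + 2*y) dx ∧ dz + (-5*y) dy ∧ dz.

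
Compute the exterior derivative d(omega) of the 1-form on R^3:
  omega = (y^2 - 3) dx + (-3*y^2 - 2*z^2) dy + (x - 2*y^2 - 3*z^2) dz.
d(omega) = (-2*y) dx ∧ dy + (1) dx ∧ dz + (-4*y + 4*z) dy ∧ dz

For a 1-form omega = sum_i f_i dx_i, the exterior derivative is
  d(omega) = sum_{i < j} (∂f_j/∂x_i - ∂f_i/∂x_j) dx_i ∧ dx_j.
  coefficient of dx ∧ dy: ∂f_2/∂x - ∂f_1/∂y = ∂(-3*y^2 - 2*z^2)/∂x - ∂(y^2 - 3)/∂y = -2*y
  coefficient of dx ∧ dz: ∂f_3/∂x - ∂f_1/∂z = ∂(x - 2*y^2 - 3*z^2)/∂x - ∂(y^2 - 3)/∂z = 1
  coefficient of dy ∧ dz: ∂f_3/∂y - ∂f_2/∂z = ∂(x - 2*y^2 - 3*z^2)/∂y - ∂(-3*y^2 - 2*z^2)/∂z = -4*y + 4*z
Assembling: d(omega) = (-2*y) dx ∧ dy + (1) dx ∧ dz + (-4*y + 4*z) dy ∧ dz.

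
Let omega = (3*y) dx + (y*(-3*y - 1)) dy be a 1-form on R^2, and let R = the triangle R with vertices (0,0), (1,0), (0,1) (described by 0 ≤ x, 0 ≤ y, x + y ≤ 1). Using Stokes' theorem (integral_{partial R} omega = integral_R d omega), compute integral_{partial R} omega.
integral_(partial R) omega = -3/2

Stokes: integral_partial_R omega = integral_R d omega with d omega = (∂Q/∂x - ∂P/∂y) dx ∧ dy.
  ∂Q/∂x = 0
  ∂P/∂y = 3
  integrand = ∂Q/∂x - ∂P/∂y = -3.
Integrating over R: integral_0^1 integral_0^{1-x} (-3) dy dx = -3/2.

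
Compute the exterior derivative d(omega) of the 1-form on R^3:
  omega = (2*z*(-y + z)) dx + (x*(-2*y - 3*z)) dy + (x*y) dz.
d(omega) = (-2*y - z) dx ∧ dy + (3*y - 4*z) dx ∧ dz + (4*x) dy ∧ dz

For a 1-form omega = sum_i f_i dx_i, the exterior derivative is
  d(omega) = sum_{i < j} (∂f_j/∂x_i - ∂f_i/∂x_j) dx_i ∧ dx_j.
  coefficient of dx ∧ dy: ∂f_2/∂x - ∂f_1/∂y = ∂(x*(-2*y - 3*z))/∂x - ∂(2*z*(-y + z))/∂y = -2*y - z
  coefficient of dx ∧ dz: ∂f_3/∂x - ∂f_1/∂z = ∂(x*y)/∂x - ∂(2*z*(-y + z))/∂z = 3*y - 4*z
  coefficient of dy ∧ dz: ∂f_3/∂y - ∂f_2/∂z = ∂(x*y)/∂y - ∂(x*(-2*y - 3*z))/∂z = 4*x
Assembling: d(omega) = (-2*y - z) dx ∧ dy + (3*y - 4*z) dx ∧ dz + (4*x) dy ∧ dz.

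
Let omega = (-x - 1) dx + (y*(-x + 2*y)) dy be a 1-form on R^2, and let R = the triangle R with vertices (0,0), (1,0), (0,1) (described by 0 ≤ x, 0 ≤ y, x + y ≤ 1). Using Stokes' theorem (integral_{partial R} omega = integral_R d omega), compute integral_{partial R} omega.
integral_(partial R) omega = -1/6

Stokes: integral_partial_R omega = integral_R d omega with d omega = (∂Q/∂x - ∂P/∂y) dx ∧ dy.
  ∂Q/∂x = -y
  ∂P/∂y = 0
  integrand = ∂Q/∂x - ∂P/∂y = -y.
Integrating over R: integral_0^1 integral_0^{1-x} (-y) dy dx = -1/6.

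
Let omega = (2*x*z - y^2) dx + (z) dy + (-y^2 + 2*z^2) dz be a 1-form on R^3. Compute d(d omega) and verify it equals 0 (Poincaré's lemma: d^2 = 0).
d(d omega) = 0

Step 1: d omega = sum_{i<j} (∂f_j/∂x_i - ∂f_i/∂x_j) dx_i ∧ dx_j:
  coeff of dx ∧ dy: 2*y
  coeff of dx ∧ dz: -2*x
  coeff of dy ∧ dz: -2*y - 1
Step 2: Apply d again to each 2-form coefficient. The only possible 3-form in R^3 is dx ∧ dy ∧ dz, with coefficient
  ∂(coeff of dy∧dz)/∂x - ∂(coeff of dx∧dz)/∂y + ∂(coeff of dx∧dy)/∂z
  = ∂/∂x (-2*y - 1) - ∂/∂y (-2*x) + ∂/∂z (2*y).
Each of these terms simplifies to sums of mixed partials that cancel in pairs. The result is 0 (by equality of mixed partials for smooth functions — Schwarz / Clairaut).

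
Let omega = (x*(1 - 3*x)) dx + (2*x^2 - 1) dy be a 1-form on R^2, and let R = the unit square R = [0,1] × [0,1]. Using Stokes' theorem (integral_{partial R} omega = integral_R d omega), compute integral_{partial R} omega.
integral_(partial R) omega = 2

Stokes: integral_partial_R omega = integral_R d omega with d omega = (∂Q/∂x - ∂P/∂y) dx ∧ dy.
  ∂Q/∂x = 4*x
  ∂P/∂y = 0
  integrand = ∂Q/∂x - ∂P/∂y = 4*x.
Integrating over R: integral_0^1 integral_0^1 (4*x) dx dy = 2.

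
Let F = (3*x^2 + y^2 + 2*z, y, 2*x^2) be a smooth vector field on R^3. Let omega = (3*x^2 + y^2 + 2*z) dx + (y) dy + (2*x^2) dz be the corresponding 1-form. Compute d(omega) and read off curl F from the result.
d(omega) = (0) dy ∧ dz + (2 - 4*x) dz ∧ dx + (-2*y) dx ∧ dy; curl F = (0, 2 - 4*x, -2*y)

d omega = sum_{i<j} (∂f_j/∂x_i - ∂f_i/∂x_j) dx_i ∧ dx_j. Under the identification (dy ∧ dz, dz ∧ dx, dx ∧ dy) ↔ (e_x, e_y, e_z), the coefficients are exactly the components of curl F. Compute:
  ∂R/∂y - ∂Q/∂z = (0) - (0) = 0
  ∂P/∂z - ∂R/∂x = (2) - (4*x) = 2 - 4*x
  ∂Q/∂x - ∂P/∂y = (0) - (2*y) = -2*y.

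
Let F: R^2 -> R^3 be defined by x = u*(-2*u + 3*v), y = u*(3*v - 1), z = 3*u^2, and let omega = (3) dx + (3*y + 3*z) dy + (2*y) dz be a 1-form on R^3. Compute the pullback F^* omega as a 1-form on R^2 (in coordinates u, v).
F^* omega = (63*u^2*v - 21*u^2 + 27*u*v^2 - 18*u*v - 9*u + 9*v) du + (9*u*(3*u^2 + 3*u*v - u + 1)) dv

Using F^*(f dg) = (f ∘ F) d(g ∘ F), substitute each coordinate x_i by F_i(u, v) in f_i, and replace dx_i by d F_i = (∂F_i/∂u) du + (∂F_i/∂v) dv.
  For the x component: f_1(F) = 3; d F_1 = (-4*u + 3*v) du + (3*u) dv
  For the y component: f_2(F) = 3*u*(3*u + 3*v - 1); d F_2 = (3*v - 1) du + (3*u) dv
  For the z component: f_3(F) = 2*u*(3*v - 1); d F_3 = (6*u) du + (0) dv
Combining and collecting du, dv coefficients:
  coeff of du: 63*u^2*v - 21*u^2 + 27*u*v^2 - 18*u*v - 9*u + 9*v
  coeff of dv: 9*u*(3*u^2 + 3*u*v - u + 1)
F^* omega = (63*u^2*v - 21*u^2 + 27*u*v^2 - 18*u*v - 9*u + 9*v) du + (9*u*(3*u^2 + 3*u*v - u + 1)) dv.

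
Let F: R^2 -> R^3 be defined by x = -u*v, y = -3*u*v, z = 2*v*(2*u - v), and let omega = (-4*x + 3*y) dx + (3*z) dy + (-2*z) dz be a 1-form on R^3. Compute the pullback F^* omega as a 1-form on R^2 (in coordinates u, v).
F^* omega = (v^2*(-63*u + 34*v)) du + (v*(-63*u^2 + 66*u*v - 16*v^2)) dv

Using F^*(f dg) = (f ∘ F) d(g ∘ F), substitute each coordinate x_i by F_i(u, v) in f_i, and replace dx_i by d F_i = (∂F_i/∂u) du + (∂F_i/∂v) dv.
  For the x component: f_1(F) = -5*u*v; d F_1 = (-v) du + (-u) dv
  For the y component: f_2(F) = 6*v*(2*u - v); d F_2 = (-3*v) du + (-3*u) dv
  For the z component: f_3(F) = 4*v*(-2*u + v); d F_3 = (4*v) du + (4*u - 4*v) dv
Combining and collecting du, dv coefficients:
  coeff of du: v^2*(-63*u + 34*v)
  coeff of dv: v*(-63*u^2 + 66*u*v - 16*v^2)
F^* omega = (v^2*(-63*u + 34*v)) du + (v*(-63*u^2 + 66*u*v - 16*v^2)) dv.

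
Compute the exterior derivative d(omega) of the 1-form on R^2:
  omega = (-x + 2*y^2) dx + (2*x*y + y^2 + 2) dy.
d(omega) = (-2*y) dx ∧ dy

For a 1-form omega = sum_i f_i dx_i, the exterior derivative is
  d(omega) = sum_{i < j} (∂f_j/∂x_i - ∂f_i/∂x_j) dx_i ∧ dx_j.
  coefficient of dx ∧ dy: ∂f_2/∂x - ∂f_1/∂y = ∂(2*x*y + y^2 + 2)/∂x - ∂(-x + 2*y^2)/∂y = -2*y
Assembling: d(omega) = (-2*y) dx ∧ dy.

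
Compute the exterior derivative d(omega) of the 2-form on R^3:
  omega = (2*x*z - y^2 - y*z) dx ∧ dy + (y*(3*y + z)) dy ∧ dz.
d(omega) = (2*x - y) dx ∧ dy ∧ dz

For a 2-form omega = sum_{i<j} g_{ij} dx_i ∧ dx_j, the exterior derivative is
  d(omega) = sum_{i<j} d(g_{ij}) ∧ dx_i ∧ dx_j = sum_{i<j, k} (∂g_{ij}/∂x_k) dx_k ∧ dx_i ∧ dx_j.
Expand each term, using dx_k ∧ dx_i ∧ dx_j = sgn(permutation) dx_{(a)} ∧ dx_{(b)} ∧ dx_{(c)} with (a < b < c) sorted:
  d(2*x*z - y^2 - y*z) includes (∂/∂z)(2*x*z - y^2 - y*z) dz = (2*x - y) dz, which multiplied by dx ∧ dy gives (2*x - y) dx ∧ dy ∧ dz
Collecting like 3-forms: d(omega) = (2*x - y) dx ∧ dy ∧ dz.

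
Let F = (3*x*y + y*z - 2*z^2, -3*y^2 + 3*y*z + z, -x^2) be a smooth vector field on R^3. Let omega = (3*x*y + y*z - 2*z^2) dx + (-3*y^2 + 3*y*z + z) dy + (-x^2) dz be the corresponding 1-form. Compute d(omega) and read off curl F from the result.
d(omega) = (-3*y - 1) dy ∧ dz + (2*x + y - 4*z) dz ∧ dx + (-3*x - z) dx ∧ dy; curl F = (-3*y - 1, 2*x + y - 4*z, -3*x - z)

d omega = sum_{i<j} (∂f_j/∂x_i - ∂f_i/∂x_j) dx_i ∧ dx_j. Under the identification (dy ∧ dz, dz ∧ dx, dx ∧ dy) ↔ (e_x, e_y, e_z), the coefficients are exactly the components of curl F. Compute:
  ∂R/∂y - ∂Q/∂z = (0) - (3*y + 1) = -3*y - 1
  ∂P/∂z - ∂R/∂x = (y - 4*z) - (-2*x) = 2*x + y - 4*z
  ∂Q/∂x - ∂P/∂y = (0) - (3*x + z) = -3*x - z.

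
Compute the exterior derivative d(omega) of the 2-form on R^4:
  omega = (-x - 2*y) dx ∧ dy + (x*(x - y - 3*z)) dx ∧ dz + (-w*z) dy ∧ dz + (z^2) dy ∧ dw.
d(omega) = (x) dx ∧ dy ∧ dz + (-3*z) dy ∧ dz ∧ dw

For a 2-form omega = sum_{i<j} g_{ij} dx_i ∧ dx_j, the exterior derivative is
  d(omega) = sum_{i<j} d(g_{ij}) ∧ dx_i ∧ dx_j = sum_{i<j, k} (∂g_{ij}/∂x_k) dx_k ∧ dx_i ∧ dx_j.
Expand each term, using dx_k ∧ dx_i ∧ dx_j = sgn(permutation) dx_{(a)} ∧ dx_{(b)} ∧ dx_{(c)} with (a < b < c) sorted:
  d(x*(x - y - 3*z)) includes (∂/∂y)(x*(x - y - 3*z)) dy = (-x) dy, which multiplied by dx ∧ dz gives (x) dx ∧ dy ∧ dz
  d(-w*z) includes (∂/∂w)(-w*z) dw = (-z) dw, which multiplied by dy ∧ dz gives (-z) dy ∧ dz ∧ dw
  d(z^2) includes (∂/∂z)(z^2) dz = (2*z) dz, which multiplied by dy ∧ dw gives (-2*z) dy ∧ dz ∧ dw
Collecting like 3-forms: d(omega) = (x) dx ∧ dy ∧ dz + (-3*z) dy ∧ dz ∧ dw.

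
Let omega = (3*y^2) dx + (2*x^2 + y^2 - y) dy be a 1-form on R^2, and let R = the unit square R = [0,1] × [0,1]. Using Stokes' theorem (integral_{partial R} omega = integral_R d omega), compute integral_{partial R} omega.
integral_(partial R) omega = -1

Stokes: integral_partial_R omega = integral_R d omega with d omega = (∂Q/∂x - ∂P/∂y) dx ∧ dy.
  ∂Q/∂x = 4*x
  ∂P/∂y = 6*y
  integrand = ∂Q/∂x - ∂P/∂y = 4*x - 6*y.
Integrating over R: integral_0^1 integral_0^1 (4*x - 6*y) dx dy = -1.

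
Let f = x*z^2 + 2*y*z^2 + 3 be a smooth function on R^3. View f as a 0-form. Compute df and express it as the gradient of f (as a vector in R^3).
df = (z^2) dx + (2*z^2) dy + (2*z*(x + 2*y)) dz; grad f = (z^2, 2*z^2, 2*z*(x + 2*y))

For a 0-form f, d f = (∂f/∂x) dx + (∂f/∂y) dy + (∂f/∂z) dz. The components of the vector representation are exactly the entries of grad f in Cartesian coordinates:
  ∂f/∂x = z^2
  ∂f/∂y = 2*z^2
  ∂f/∂z = 2*z*(x + 2*y).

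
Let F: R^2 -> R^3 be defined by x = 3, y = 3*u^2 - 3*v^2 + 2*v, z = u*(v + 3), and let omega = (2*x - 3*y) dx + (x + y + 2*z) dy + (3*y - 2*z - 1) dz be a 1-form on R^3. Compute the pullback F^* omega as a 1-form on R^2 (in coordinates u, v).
F^* omega = (18*u^3 + 21*u^2*v + 63*u^2 - 20*u*v^2 - 9*v^3 - 21*v^2 + 17*v - 3) du + (9*u^3 - 20*u^2*v - 21*u*v^2 - 26*u*v + 11*u + 18*v^3 - 18*v^2 - 14*v + 6) dv

Using F^*(f dg) = (f ∘ F) d(g ∘ F), substitute each coordinate x_i by F_i(u, v) in f_i, and replace dx_i by d F_i = (∂F_i/∂u) du + (∂F_i/∂v) dv.
  For the x component: f_1(F) = -9*u^2 + 9*v^2 - 6*v + 6; d F_1 = (0) du + (0) dv
  For the y component: f_2(F) = 3*u^2 + 2*u*v + 6*u - 3*v^2 + 2*v + 3; d F_2 = (6*u) du + (2 - 6*v) dv
  For the z component: f_3(F) = 9*u^2 - 2*u*v - 6*u - 9*v^2 + 6*v - 1; d F_3 = (v + 3) du + (u) dv
Combining and collecting du, dv coefficients:
  coeff of du: 18*u^3 + 21*u^2*v + 63*u^2 - 20*u*v^2 - 9*v^3 - 21*v^2 + 17*v - 3
  coeff of dv: 9*u^3 - 20*u^2*v - 21*u*v^2 - 26*u*v + 11*u + 18*v^3 - 18*v^2 - 14*v + 6
F^* omega = (18*u^3 + 21*u^2*v + 63*u^2 - 20*u*v^2 - 9*v^3 - 21*v^2 + 17*v - 3) du + (9*u^3 - 20*u^2*v - 21*u*v^2 - 26*u*v + 11*u + 18*v^3 - 18*v^2 - 14*v + 6) dv.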